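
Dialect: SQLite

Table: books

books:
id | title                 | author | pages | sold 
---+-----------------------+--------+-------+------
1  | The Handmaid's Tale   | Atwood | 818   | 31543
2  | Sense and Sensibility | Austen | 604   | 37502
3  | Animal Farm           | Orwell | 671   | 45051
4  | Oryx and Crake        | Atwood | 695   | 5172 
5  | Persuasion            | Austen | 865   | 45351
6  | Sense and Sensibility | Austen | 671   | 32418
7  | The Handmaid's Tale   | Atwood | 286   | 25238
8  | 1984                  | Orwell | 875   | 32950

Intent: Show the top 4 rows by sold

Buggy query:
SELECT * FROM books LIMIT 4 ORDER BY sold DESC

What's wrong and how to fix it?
Bug: LIMIT must come after ORDER BY

Fix: Swap the clauses: ORDER BY first, then LIMIT

Corrected query:
SELECT * FROM books ORDER BY sold DESC LIMIT 4

Result:
id | title                 | author | pages | sold 
---+-----------------------+--------+-------+------
5  | Persuasion            | Austen | 865   | 45351
3  | Animal Farm           | Orwell | 671   | 45051
2  | Sense and Sensibility | Austen | 604   | 37502
8  | 1984                  | Orwell | 875   | 32950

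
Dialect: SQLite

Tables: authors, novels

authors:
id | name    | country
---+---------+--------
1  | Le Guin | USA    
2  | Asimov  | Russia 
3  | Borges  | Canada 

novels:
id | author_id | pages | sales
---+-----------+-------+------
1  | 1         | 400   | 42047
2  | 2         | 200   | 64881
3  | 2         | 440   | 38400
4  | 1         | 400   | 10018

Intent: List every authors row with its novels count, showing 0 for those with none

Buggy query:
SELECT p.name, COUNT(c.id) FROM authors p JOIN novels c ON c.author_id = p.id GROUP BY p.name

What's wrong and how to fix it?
Bug: An inner join excludes parents with zero children

Fix: Switch to LEFT JOIN to retain unmatched parent rows

Corrected query:
SELECT p.name, COUNT(c.id) FROM authors p LEFT JOIN novels c ON c.author_id = p.id GROUP BY p.name

Result:
name    | COUNT(c.id)
--------+------------
Asimov  | 2          
Borges  | 0          
Le Guin | 2          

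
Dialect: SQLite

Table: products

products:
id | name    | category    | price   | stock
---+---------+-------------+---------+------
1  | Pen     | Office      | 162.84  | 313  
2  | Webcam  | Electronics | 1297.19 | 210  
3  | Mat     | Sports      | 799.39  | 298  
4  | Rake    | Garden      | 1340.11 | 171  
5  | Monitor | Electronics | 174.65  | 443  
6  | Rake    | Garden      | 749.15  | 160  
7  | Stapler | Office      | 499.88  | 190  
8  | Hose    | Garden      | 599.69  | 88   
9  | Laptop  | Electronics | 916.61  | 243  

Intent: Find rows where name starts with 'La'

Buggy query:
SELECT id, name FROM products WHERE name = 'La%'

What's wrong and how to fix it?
Bug: '=' compares the literal string including the % character; pattern matching needs LIKE

Fix: Replace '=' with LIKE so 'La%' is treated as a pattern

Corrected query:
SELECT id, name FROM products WHERE name LIKE 'La%'

Result:
id | name  
---+-------
9  | Laptop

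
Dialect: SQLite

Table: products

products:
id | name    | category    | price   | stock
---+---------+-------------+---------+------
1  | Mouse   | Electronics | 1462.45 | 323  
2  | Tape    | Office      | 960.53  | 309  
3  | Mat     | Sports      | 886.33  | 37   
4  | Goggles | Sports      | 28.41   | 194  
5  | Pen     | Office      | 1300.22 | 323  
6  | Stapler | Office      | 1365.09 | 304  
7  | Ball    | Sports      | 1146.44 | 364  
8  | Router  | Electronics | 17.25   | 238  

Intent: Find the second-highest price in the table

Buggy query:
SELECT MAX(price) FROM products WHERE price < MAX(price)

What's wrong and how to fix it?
Bug: The inner MAX is an aggregate inside WHERE, which is not allowed

Fix: Put the inner MAX in a scalar subquery

Corrected query:
SELECT MAX(price) FROM products WHERE price < (SELECT MAX(price) FROM products)

Result:
MAX(price)
----------
1365.09   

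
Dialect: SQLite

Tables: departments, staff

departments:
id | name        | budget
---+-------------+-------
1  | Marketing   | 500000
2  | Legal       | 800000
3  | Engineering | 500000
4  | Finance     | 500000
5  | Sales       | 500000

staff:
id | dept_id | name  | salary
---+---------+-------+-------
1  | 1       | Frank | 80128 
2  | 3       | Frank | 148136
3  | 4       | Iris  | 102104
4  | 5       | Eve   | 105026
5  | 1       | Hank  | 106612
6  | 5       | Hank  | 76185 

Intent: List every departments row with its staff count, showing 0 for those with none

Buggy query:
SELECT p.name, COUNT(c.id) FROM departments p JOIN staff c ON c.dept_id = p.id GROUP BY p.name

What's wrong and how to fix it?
Bug: An inner join excludes parents with zero children

Fix: Use LEFT JOIN so parents without children still appear (COUNT(c.id) gives 0)

Corrected query:
SELECT p.name, COUNT(c.id) FROM departments p LEFT JOIN staff c ON c.dept_id = p.id GROUP BY p.name

Result:
name        | COUNT(c.id)
------------+------------
Engineering | 1          
Finance     | 1          
Legal       | 0          
Marketing   | 2          
Sales       | 2          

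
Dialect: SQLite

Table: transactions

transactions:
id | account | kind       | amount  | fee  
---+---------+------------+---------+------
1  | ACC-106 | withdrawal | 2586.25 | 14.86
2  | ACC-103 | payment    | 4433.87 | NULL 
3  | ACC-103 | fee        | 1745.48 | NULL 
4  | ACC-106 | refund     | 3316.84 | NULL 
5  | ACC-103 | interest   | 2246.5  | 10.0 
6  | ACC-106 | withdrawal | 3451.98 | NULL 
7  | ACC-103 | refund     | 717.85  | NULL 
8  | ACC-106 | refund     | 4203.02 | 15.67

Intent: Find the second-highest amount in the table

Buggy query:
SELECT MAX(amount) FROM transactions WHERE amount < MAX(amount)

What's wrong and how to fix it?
Bug: The inner MAX is an aggregate inside WHERE, which is not allowed

Fix: Put the inner MAX in a scalar subquery

Corrected query:
SELECT MAX(amount) FROM transactions WHERE amount < (SELECT MAX(amount) FROM transactions)

Result:
MAX(amount)
-----------
4203.02    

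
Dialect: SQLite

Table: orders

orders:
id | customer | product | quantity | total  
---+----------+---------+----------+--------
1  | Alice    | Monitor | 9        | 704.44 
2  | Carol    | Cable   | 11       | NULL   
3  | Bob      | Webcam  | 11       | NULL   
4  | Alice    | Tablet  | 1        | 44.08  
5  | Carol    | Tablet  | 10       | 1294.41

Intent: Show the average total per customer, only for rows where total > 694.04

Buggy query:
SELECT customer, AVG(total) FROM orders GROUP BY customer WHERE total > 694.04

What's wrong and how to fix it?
Bug: WHERE cannot follow GROUP BY

Fix: Move the WHERE clause before GROUP BY

Corrected query:
SELECT customer, AVG(total) FROM orders WHERE total > 694.04 GROUP BY customer

Result:
customer | AVG(total)
---------+-----------
Alice    | 704.44    
Carol    | 1294.41   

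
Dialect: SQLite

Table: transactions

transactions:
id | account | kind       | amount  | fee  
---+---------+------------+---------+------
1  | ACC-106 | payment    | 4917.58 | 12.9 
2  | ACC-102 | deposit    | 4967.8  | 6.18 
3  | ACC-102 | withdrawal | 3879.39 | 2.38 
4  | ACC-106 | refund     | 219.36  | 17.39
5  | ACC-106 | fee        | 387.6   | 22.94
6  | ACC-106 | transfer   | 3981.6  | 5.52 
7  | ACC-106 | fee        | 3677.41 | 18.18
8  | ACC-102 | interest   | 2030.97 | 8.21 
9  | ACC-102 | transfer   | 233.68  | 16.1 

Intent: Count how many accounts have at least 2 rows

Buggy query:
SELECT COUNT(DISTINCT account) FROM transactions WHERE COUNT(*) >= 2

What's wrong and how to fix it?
Bug: COUNT(*) cannot appear in WHERE; the per-group count doesn't exist yet

Fix: Use a subquery that GROUPs and filters with HAVING, then count its rows

Corrected query:
SELECT COUNT(*) FROM (SELECT account FROM transactions GROUP BY account HAVING COUNT(*) >= 2)

Result:
COUNT(*)
--------
2       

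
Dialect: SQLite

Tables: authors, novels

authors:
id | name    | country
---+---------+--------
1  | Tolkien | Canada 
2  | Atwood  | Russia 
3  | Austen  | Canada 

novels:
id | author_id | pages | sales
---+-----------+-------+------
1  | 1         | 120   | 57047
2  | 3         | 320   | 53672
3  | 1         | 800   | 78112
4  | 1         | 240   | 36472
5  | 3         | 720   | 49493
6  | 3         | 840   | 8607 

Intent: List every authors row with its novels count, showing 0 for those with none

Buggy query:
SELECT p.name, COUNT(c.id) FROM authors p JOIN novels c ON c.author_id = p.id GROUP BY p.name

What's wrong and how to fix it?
Bug: An inner join excludes parents with zero children

Fix: Switch to LEFT JOIN to retain unmatched parent rows

Corrected query:
SELECT p.name, COUNT(c.id) FROM authors p LEFT JOIN novels c ON c.author_id = p.id GROUP BY p.name

Result:
name    | COUNT(c.id)
--------+------------
Atwood  | 0          
Austen  | 3          
Tolkien | 3          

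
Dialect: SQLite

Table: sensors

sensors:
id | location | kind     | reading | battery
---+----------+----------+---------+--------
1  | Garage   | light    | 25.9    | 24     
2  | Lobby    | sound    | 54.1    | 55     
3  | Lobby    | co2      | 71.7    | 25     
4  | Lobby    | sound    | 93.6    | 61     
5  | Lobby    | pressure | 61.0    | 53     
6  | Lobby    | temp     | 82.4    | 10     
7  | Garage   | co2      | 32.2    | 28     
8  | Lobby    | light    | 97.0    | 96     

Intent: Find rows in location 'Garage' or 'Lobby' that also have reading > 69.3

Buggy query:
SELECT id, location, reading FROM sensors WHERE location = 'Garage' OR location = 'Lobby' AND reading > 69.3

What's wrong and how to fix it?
Bug: AND binds tighter than OR, so this parses as location = 'Garage' OR (location = 'Lobby' AND reading > 69.3)

Fix: Group the OR with parentheses (or use IN), then AND the threshold

Corrected query:
SELECT id, location, reading FROM sensors WHERE (location = 'Garage' OR location = 'Lobby') AND reading > 69.3

Result:
id | location | reading
---+----------+--------
3  | Lobby    | 71.7   
4  | Lobby    | 93.6   
6  | Lobby    | 82.4   
8  | Lobby    | 97     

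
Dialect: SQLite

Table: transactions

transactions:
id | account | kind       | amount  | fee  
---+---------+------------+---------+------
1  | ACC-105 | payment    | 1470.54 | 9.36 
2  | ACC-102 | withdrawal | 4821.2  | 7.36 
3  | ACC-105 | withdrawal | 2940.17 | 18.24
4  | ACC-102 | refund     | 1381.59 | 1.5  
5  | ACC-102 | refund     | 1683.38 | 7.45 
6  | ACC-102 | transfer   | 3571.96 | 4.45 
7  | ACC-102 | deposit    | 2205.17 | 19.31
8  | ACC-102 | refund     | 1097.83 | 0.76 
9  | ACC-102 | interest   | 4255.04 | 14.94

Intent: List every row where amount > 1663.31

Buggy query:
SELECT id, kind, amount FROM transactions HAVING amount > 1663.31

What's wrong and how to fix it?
Bug: This is a non-aggregate query (no GROUP BY, no aggregates), so in SQLite the HAVING clause is invalid here; a row-level condition belongs in WHERE

Fix: Use WHERE for row-level filtering

Corrected query:
SELECT id, kind, amount FROM transactions WHERE amount > 1663.31

Result:
id | kind       | amount 
---+------------+--------
2  | withdrawal | 4821.2 
3  | withdrawal | 2940.17
5  | refund     | 1683.38
6  | transfer   | 3571.96
7  | deposit    | 2205.17
9  | interest   | 4255.04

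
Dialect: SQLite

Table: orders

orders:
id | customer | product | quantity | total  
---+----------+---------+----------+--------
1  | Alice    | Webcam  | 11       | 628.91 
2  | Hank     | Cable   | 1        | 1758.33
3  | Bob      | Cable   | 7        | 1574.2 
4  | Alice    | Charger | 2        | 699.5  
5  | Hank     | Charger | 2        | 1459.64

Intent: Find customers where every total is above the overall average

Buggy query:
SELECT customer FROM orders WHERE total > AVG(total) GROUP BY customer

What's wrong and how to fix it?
Bug: WHERE evaluates per row before aggregation, so AVG() is unavailable

Fix: Compute the overall average in a scalar subquery and compare each group's MIN against it in HAVING

Corrected query:
SELECT customer FROM orders GROUP BY customer HAVING MIN(total) > (SELECT AVG(total) FROM orders)

Result:
customer
--------
Bob     
Hank    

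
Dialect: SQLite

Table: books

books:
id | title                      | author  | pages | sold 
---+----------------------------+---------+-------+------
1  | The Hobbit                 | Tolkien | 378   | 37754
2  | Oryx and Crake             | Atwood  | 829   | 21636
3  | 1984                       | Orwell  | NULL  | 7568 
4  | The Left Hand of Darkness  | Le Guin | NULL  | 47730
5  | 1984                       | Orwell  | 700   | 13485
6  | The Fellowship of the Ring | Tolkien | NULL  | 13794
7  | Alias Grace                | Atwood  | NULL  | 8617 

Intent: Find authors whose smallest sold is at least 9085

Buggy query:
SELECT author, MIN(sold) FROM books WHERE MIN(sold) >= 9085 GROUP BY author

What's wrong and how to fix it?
Bug: Aggregates like MIN are computed per group after WHERE runs

Fix: Replace WHERE with HAVING after the GROUP BY

Corrected query:
SELECT author, MIN(sold) FROM books GROUP BY author HAVING MIN(sold) >= 9085

Result:
author  | MIN(sold)
--------+----------
Le Guin | 47730    
Tolkien | 13794    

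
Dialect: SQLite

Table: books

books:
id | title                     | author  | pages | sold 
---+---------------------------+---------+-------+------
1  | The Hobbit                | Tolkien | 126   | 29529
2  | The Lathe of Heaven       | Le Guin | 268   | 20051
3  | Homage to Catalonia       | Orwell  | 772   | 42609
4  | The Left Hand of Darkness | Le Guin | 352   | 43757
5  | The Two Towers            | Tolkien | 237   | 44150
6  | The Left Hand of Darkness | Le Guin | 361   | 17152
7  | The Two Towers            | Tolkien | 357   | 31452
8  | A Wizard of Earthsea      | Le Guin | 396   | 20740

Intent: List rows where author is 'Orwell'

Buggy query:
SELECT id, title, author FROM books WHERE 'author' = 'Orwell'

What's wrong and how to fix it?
Bug: 'author' in single quotes is a string literal, not the column; the comparison is literal-vs-literal and never true

Fix: Remove the quotes around the column name (or use double quotes for an identifier)

Corrected query:
SELECT id, title, author FROM books WHERE author = 'Orwell'

Result:
id | title               | author
---+---------------------+-------
3  | Homage to Catalonia | Orwell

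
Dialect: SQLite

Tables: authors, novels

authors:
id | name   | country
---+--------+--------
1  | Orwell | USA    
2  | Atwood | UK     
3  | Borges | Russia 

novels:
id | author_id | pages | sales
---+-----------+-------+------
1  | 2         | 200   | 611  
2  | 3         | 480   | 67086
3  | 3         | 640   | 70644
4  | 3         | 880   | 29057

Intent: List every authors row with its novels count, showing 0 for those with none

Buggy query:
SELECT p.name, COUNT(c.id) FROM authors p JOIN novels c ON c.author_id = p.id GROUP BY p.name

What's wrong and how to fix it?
Bug: INNER JOIN drops authors rows that have no matching novels rows

Fix: Switch to LEFT JOIN to retain unmatched parent rows

Corrected query:
SELECT p.name, COUNT(c.id) FROM authors p LEFT JOIN novels c ON c.author_id = p.id GROUP BY p.name

Result:
name   | COUNT(c.id)
-------+------------
Atwood | 1          
Borges | 3          
Orwell | 0          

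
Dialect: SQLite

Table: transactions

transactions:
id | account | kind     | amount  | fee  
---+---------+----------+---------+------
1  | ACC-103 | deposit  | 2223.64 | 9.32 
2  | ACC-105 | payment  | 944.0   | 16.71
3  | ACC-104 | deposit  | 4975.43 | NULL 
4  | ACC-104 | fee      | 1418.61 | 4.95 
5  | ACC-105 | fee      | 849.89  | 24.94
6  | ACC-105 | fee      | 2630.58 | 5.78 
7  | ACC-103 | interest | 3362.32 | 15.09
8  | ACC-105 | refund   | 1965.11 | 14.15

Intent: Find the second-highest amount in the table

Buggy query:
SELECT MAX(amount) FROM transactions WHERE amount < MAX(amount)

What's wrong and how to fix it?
Bug: MAX(amount) on the right of the comparison is an aggregate-in-WHERE error

Fix: Put the inner MAX in a scalar subquery

Corrected query:
SELECT MAX(amount) FROM transactions WHERE amount < (SELECT MAX(amount) FROM transactions)

Result:
MAX(amount)
-----------
3362.32    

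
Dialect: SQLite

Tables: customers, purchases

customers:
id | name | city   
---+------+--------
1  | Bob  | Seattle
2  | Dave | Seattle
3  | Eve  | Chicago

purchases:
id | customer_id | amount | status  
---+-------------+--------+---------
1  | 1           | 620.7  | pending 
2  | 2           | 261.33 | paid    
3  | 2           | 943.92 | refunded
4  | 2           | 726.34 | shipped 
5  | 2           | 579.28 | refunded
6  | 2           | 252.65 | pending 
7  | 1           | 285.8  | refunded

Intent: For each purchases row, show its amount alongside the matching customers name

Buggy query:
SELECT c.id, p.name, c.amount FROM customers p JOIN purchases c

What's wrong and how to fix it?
Bug: JOIN with no ON clause produces a cartesian product; every purchases row pairs with every customers row

Fix: Specify the join condition linking the foreign key to the parent id

Corrected query:
SELECT c.id, p.name, c.amount FROM customers p JOIN purchases c ON c.customer_id = p.id

Result:
id | name | amount
---+------+-------
1  | Bob  | 620.7 
2  | Dave | 261.33
3  | Dave | 943.92
4  | Dave | 726.34
5  | Dave | 579.28
6  | Dave | 252.65
7  | Bob  | 285.8 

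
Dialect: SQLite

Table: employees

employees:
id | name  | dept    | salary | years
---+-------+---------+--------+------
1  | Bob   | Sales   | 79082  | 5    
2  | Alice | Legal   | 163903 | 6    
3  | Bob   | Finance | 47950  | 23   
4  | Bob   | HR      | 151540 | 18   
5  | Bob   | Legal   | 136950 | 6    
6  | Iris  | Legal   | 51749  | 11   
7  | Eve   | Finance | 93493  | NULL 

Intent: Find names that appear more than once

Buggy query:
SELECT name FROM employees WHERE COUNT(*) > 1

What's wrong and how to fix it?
Bug: WHERE can't reference COUNT(*); aggregates are computed after WHERE

Fix: GROUP BY name, then filter groups with HAVING COUNT(*) > 1

Corrected query:
SELECT name FROM employees GROUP BY name HAVING COUNT(*) > 1

Result:
name
----
Bob 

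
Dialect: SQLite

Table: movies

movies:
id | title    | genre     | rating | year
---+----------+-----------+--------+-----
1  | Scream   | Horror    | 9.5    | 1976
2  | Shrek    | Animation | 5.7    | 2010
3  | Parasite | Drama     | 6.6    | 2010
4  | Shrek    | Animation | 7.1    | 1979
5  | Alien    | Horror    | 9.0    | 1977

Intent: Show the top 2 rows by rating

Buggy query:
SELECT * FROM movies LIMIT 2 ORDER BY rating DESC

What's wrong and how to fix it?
Bug: LIMIT must come after ORDER BY

Fix: Swap the clauses: ORDER BY first, then LIMIT

Corrected query:
SELECT * FROM movies ORDER BY rating DESC LIMIT 2

Result:
id | title  | genre  | rating | year
---+--------+--------+--------+-----
1  | Scream | Horror | 9.5    | 1976
5  | Alien  | Horror | 9      | 1977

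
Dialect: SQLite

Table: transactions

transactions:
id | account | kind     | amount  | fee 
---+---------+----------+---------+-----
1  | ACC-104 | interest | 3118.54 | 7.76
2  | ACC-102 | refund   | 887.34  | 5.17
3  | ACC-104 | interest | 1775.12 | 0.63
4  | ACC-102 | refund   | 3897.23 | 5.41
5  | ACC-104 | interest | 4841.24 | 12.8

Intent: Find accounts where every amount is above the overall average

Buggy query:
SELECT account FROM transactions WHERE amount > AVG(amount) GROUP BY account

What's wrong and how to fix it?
Bug: AVG() is an aggregate; it can't sit directly in WHERE

Fix: Use a subquery for AVG and a HAVING MIN(...) filter so the condition holds for every row in the group

Corrected query:
SELECT account FROM transactions GROUP BY account HAVING MIN(amount) > (SELECT AVG(amount) FROM transactions)

Result:
(no rows)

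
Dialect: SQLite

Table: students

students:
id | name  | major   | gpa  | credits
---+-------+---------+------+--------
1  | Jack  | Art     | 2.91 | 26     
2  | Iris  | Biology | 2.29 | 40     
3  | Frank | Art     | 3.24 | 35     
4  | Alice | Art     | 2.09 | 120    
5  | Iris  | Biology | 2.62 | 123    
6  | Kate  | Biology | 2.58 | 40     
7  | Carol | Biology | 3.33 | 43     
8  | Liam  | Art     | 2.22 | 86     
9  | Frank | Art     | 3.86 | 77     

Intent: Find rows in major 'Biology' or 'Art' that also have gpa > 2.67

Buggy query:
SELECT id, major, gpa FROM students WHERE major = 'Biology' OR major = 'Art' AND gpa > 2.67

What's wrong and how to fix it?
Bug: Without parentheses, AND is evaluated before OR, so the gpa filter only applies to the 'Art' branch

Fix: Add parentheses around the OR so the AND applies to both alternatives

Corrected query:
SELECT id, major, gpa FROM students WHERE (major = 'Biology' OR major = 'Art') AND gpa > 2.67

Result:
id | major   | gpa 
---+---------+-----
1  | Art     | 2.91
3  | Art     | 3.24
7  | Biology | 3.33
9  | Art     | 3.86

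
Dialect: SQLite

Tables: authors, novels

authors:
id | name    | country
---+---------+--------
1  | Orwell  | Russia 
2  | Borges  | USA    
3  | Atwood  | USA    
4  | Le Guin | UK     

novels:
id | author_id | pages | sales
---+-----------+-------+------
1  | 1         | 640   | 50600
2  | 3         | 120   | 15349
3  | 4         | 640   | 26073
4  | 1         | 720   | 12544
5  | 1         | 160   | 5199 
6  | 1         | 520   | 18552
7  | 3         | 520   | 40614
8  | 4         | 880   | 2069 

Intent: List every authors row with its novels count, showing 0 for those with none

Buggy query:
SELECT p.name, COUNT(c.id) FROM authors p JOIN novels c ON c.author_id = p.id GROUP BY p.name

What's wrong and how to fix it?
Bug: INNER JOIN drops authors rows that have no matching novels rows

Fix: Switch to LEFT JOIN to retain unmatched parent rows

Corrected query:
SELECT p.name, COUNT(c.id) FROM authors p LEFT JOIN novels c ON c.author_id = p.id GROUP BY p.name

Result:
name    | COUNT(c.id)
--------+------------
Atwood  | 2          
Borges  | 0          
Le Guin | 2          
Orwell  | 4          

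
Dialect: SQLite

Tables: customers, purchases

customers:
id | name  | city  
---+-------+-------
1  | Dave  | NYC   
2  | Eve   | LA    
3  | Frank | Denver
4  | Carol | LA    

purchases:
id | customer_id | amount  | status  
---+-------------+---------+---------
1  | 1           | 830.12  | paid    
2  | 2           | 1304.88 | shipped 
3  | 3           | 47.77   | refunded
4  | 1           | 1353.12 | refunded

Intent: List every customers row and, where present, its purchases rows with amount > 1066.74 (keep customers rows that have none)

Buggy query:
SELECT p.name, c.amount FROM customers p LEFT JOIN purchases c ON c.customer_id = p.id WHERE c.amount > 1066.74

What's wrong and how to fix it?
Bug: Filtering c.amount in WHERE discards the NULL rows produced by LEFT JOIN, turning it into an inner join

Fix: Put 'c.amount > 1066.74' in the JOIN's ON clause instead of WHERE

Corrected query:
SELECT p.name, c.amount FROM customers p LEFT JOIN purchases c ON c.customer_id = p.id AND c.amount > 1066.74

Result:
name  | amount 
------+--------
Dave  | 1353.12
Eve   | 1304.88
Frank | NULL   
Carol | NULL   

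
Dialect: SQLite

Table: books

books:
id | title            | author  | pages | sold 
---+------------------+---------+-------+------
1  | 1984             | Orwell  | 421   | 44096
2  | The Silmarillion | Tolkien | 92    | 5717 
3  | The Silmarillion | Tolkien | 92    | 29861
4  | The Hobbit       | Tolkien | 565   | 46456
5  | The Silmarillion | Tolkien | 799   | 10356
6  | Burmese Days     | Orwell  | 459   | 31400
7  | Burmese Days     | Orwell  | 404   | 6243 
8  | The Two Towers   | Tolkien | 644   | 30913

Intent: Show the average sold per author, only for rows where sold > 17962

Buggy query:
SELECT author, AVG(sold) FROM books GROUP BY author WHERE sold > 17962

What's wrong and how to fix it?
Bug: WHERE cannot follow GROUP BY

Fix: Place WHERE between FROM and GROUP BY

Corrected query:
SELECT author, AVG(sold) FROM books WHERE sold > 17962 GROUP BY author

Result:
author  | AVG(sold)   
--------+-------------
Orwell  | 37748       
Tolkien | 35743.333333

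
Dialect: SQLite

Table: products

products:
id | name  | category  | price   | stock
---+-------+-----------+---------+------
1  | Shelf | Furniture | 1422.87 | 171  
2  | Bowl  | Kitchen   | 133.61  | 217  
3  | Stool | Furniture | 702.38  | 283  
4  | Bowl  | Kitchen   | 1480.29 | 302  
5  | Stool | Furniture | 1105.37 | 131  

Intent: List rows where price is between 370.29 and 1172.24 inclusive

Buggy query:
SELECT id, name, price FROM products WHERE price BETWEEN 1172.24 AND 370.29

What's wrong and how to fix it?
Bug: BETWEEN expects the lower bound first; with 1172.24 AND 370.29 the range is empty

Fix: Swap the bounds so the smaller value comes first

Corrected query:
SELECT id, name, price FROM products WHERE price BETWEEN 370.29 AND 1172.24

Result:
id | name  | price  
---+-------+--------
3  | Stool | 702.38 
5  | Stool | 1105.37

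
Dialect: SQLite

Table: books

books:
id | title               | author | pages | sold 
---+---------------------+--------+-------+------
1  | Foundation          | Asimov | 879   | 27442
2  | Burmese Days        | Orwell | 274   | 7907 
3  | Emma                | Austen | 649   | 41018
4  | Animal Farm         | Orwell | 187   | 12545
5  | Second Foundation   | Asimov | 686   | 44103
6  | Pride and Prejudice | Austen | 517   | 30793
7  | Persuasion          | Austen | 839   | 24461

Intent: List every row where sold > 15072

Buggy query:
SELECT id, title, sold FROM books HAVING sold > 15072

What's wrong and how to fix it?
Bug: HAVING filters the output of aggregation, but this query has no GROUP BY and no aggregate functions, so SQLite rejects it (HAVING clause on a non-aggregate query); the condition here is per row

Fix: Use WHERE for row-level filtering

Corrected query:
SELECT id, title, sold FROM books WHERE sold > 15072

Result:
id | title               | sold 
---+---------------------+------
1  | Foundation          | 27442
3  | Emma                | 41018
5  | Second Foundation   | 44103
6  | Pride and Prejudice | 30793
7  | Persuasion          | 24461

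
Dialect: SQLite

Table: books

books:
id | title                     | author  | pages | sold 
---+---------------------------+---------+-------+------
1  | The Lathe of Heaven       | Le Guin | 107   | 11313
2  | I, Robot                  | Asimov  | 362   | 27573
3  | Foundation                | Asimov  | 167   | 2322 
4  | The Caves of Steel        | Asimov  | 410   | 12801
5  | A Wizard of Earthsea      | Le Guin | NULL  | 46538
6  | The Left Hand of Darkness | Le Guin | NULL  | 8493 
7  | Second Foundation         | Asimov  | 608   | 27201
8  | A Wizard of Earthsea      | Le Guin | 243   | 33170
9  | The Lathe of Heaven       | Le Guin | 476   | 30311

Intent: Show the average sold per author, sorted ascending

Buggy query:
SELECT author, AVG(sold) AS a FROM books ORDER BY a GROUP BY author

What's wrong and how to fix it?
Bug: GROUP BY must precede ORDER BY

Fix: Move ORDER BY to the end, after GROUP BY

Corrected query:
SELECT author, AVG(sold) AS a FROM books GROUP BY author ORDER BY a

Result:
author  | a       
--------+---------
Asimov  | 17474.25
Le Guin | 25965   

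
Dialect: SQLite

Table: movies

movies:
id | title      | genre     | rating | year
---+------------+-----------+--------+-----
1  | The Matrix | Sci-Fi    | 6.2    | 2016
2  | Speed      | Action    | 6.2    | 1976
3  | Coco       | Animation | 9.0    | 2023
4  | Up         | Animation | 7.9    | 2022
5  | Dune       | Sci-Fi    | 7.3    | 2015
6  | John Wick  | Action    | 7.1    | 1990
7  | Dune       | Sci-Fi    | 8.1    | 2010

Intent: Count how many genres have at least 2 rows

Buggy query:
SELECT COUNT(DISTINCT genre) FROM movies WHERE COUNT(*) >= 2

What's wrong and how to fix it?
Bug: WHERE filters individual rows, not groups, so a group-level COUNT is invalid there

Fix: Group first with HAVING COUNT(*) >= 2, then COUNT the resulting groups

Corrected query:
SELECT COUNT(*) FROM (SELECT genre FROM movies GROUP BY genre HAVING COUNT(*) >= 2)

Result:
COUNT(*)
--------
3       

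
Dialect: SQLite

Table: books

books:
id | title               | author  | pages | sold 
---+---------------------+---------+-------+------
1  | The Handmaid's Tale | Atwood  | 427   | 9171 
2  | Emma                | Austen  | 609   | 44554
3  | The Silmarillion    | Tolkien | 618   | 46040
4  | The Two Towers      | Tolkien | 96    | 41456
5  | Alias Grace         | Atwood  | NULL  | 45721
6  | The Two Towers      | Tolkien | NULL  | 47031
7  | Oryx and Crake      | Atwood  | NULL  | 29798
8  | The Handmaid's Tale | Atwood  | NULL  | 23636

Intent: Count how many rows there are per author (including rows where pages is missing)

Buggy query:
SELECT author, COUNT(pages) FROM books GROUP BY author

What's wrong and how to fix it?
Bug: COUNT(column) counts non-NULL values only; rows with NULL pages aren't counted

Fix: Replace COUNT(pages) with COUNT(*)

Corrected query:
SELECT author, COUNT(*) FROM books GROUP BY author

Result:
author  | COUNT(*)
--------+---------
Atwood  | 4       
Austen  | 1       
Tolkien | 3       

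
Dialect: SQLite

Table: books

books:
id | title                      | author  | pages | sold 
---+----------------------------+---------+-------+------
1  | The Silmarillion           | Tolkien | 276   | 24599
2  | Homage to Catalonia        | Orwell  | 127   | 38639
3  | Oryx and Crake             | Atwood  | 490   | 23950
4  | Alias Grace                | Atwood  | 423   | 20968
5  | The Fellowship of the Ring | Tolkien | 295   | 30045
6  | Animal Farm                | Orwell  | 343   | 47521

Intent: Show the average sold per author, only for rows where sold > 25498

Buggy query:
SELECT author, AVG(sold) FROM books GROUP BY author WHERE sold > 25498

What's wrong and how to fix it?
Bug: Row-level WHERE must come before GROUP BY in the clause order

Fix: Place WHERE between FROM and GROUP BY

Corrected query:
SELECT author, AVG(sold) FROM books WHERE sold > 25498 GROUP BY author

Result:
author  | AVG(sold)
--------+----------
Orwell  | 43080    
Tolkien | 30045    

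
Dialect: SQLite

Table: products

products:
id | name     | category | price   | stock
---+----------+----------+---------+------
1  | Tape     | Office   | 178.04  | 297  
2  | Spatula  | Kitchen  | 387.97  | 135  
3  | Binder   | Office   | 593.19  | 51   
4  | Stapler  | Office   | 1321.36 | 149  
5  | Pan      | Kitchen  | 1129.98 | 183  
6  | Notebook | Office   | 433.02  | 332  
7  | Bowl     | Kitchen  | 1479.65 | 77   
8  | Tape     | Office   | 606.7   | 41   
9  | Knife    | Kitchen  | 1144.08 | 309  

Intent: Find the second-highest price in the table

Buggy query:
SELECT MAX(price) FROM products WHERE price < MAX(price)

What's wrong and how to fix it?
Bug: The inner MAX is an aggregate inside WHERE, which is not allowed

Fix: Put the inner MAX in a scalar subquery

Corrected query:
SELECT MAX(price) FROM products WHERE price < (SELECT MAX(price) FROM products)

Result:
MAX(price)
----------
1321.36   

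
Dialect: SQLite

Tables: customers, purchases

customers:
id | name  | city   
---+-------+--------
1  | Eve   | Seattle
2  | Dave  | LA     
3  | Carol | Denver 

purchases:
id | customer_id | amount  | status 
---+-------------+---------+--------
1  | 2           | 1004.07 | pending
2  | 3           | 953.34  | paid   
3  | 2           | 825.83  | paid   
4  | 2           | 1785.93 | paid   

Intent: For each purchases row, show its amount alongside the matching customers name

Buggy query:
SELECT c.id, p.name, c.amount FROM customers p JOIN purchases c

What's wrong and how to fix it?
Bug: Missing join condition: each purchases row is matched to all customers rows instead of just its own

Fix: Specify the join condition linking the foreign key to the parent id

Corrected query:
SELECT c.id, p.name, c.amount FROM customers p JOIN purchases c ON c.customer_id = p.id

Result:
id | name  | amount 
---+-------+--------
1  | Dave  | 1004.07
2  | Carol | 953.34 
3  | Dave  | 825.83 
4  | Dave  | 1785.93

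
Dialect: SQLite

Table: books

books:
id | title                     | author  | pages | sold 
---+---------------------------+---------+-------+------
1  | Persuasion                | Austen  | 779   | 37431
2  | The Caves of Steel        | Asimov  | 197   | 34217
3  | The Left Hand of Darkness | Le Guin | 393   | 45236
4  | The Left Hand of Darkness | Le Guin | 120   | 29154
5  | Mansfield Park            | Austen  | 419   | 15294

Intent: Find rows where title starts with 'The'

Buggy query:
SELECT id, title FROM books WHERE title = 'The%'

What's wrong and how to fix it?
Bug: '=' compares the literal string including the % character; pattern matching needs LIKE

Fix: Replace '=' with LIKE so 'The%' is treated as a pattern

Corrected query:
SELECT id, title FROM books WHERE title LIKE 'The%'

Result:
id | title                    
---+--------------------------
2  | The Caves of Steel       
3  | The Left Hand of Darkness
4  | The Left Hand of Darkness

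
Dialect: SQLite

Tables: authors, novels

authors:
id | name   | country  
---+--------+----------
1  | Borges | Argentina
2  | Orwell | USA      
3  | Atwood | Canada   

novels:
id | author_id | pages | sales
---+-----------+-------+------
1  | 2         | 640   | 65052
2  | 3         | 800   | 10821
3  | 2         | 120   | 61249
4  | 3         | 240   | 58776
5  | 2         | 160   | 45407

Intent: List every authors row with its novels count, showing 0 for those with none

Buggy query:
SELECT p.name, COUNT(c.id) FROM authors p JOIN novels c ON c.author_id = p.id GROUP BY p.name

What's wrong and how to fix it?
Bug: INNER JOIN drops authors rows that have no matching novels rows

Fix: Switch to LEFT JOIN to retain unmatched parent rows

Corrected query:
SELECT p.name, COUNT(c.id) FROM authors p LEFT JOIN novels c ON c.author_id = p.id GROUP BY p.name

Result:
name   | COUNT(c.id)
-------+------------
Atwood | 2          
Borges | 0          
Orwell | 3          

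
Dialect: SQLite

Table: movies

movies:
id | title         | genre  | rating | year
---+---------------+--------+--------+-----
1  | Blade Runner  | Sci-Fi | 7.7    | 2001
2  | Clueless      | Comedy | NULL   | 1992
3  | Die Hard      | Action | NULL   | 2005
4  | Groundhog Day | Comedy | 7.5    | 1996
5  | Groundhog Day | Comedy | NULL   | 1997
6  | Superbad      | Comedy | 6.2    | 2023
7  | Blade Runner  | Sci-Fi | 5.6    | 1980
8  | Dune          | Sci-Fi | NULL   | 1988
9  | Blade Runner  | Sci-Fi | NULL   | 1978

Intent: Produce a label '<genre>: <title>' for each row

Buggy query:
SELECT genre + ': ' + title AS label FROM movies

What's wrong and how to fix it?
Bug: '+' is numeric addition; on text columns SQLite converts them to 0 instead of concatenating

Fix: Replace + with || to concatenate text

Corrected query:
SELECT genre || ': ' || title AS label FROM movies

Result:
label                
---------------------
Sci-Fi: Blade Runner 
Comedy: Clueless     
Action: Die Hard     
Comedy: Groundhog Day
Comedy: Groundhog Day
Comedy: Superbad     
Sci-Fi: Blade Runner 
Sci-Fi: Dune         
Sci-Fi: Blade Runner 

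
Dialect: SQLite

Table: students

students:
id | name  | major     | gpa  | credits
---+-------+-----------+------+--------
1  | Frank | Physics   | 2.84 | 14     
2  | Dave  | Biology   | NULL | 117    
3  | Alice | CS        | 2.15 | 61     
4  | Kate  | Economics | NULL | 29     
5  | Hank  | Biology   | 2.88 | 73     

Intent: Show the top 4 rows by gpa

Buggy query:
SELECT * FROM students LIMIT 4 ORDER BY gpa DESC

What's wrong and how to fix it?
Bug: ORDER BY cannot follow LIMIT; LIMIT is the final clause

Fix: Swap the clauses: ORDER BY first, then LIMIT

Corrected query:
SELECT * FROM students ORDER BY gpa DESC LIMIT 4

Result:
id | name  | major   | gpa  | credits
---+-------+---------+------+--------
5  | Hank  | Biology | 2.88 | 73     
1  | Frank | Physics | 2.84 | 14     
3  | Alice | CS      | 2.15 | 61     
2  | Dave  | Biology | NULL | 117    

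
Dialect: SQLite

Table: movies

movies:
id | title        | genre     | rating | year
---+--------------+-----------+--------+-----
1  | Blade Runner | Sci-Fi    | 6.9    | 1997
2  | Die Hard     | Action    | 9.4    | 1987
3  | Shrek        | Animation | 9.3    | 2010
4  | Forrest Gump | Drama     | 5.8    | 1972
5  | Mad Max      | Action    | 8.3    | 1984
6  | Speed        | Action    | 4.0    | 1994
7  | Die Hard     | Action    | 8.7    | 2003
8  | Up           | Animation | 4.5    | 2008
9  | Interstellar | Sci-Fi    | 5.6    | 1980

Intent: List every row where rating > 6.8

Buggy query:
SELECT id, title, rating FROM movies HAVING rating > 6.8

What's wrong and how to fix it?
Bug: HAVING filters the output of aggregation, but this query has no GROUP BY and no aggregate functions, so SQLite rejects it (HAVING clause on a non-aggregate query); the condition here is per row

Fix: Replace HAVING with WHERE since the condition applies to individual rows

Corrected query:
SELECT id, title, rating FROM movies WHERE rating > 6.8

Result:
id | title        | rating
---+--------------+-------
1  | Blade Runner | 6.9   
2  | Die Hard     | 9.4   
3  | Shrek        | 9.3   
5  | Mad Max      | 8.3   
7  | Die Hard     | 8.7   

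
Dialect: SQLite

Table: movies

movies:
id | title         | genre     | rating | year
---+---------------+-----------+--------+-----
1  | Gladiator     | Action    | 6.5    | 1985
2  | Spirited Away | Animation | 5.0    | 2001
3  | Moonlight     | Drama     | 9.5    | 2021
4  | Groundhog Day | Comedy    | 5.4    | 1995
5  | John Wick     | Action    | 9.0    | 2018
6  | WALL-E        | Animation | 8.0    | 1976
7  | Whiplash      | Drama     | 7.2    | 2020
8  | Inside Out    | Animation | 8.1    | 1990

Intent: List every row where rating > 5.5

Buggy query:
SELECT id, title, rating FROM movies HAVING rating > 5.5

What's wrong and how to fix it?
Bug: HAVING filters the output of aggregation, but this query has no GROUP BY and no aggregate functions, so SQLite rejects it (HAVING clause on a non-aggregate query); the condition here is per row

Fix: Replace HAVING with WHERE since the condition applies to individual rows

Corrected query:
SELECT id, title, rating FROM movies WHERE rating > 5.5

Result:
id | title      | rating
---+------------+-------
1  | Gladiator  | 6.5   
3  | Moonlight  | 9.5   
5  | John Wick  | 9     
6  | WALL-E     | 8     
7  | Whiplash   | 7.2   
8  | Inside Out | 8.1   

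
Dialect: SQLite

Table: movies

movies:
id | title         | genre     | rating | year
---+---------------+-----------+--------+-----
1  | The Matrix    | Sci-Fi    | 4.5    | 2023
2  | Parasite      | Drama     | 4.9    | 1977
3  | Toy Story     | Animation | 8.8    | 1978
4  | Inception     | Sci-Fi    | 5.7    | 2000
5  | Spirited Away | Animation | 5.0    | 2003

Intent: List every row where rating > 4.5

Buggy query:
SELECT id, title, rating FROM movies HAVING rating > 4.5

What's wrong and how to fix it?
Bug: This is a non-aggregate query (no GROUP BY, no aggregates), so in SQLite the HAVING clause is invalid here; a row-level condition belongs in WHERE

Fix: Replace HAVING with WHERE since the condition applies to individual rows

Corrected query:
SELECT id, title, rating FROM movies WHERE rating > 4.5

Result:
id | title         | rating
---+---------------+-------
2  | Parasite      | 4.9   
3  | Toy Story     | 8.8   
4  | Inception     | 5.7   
5  | Spirited Away | 5     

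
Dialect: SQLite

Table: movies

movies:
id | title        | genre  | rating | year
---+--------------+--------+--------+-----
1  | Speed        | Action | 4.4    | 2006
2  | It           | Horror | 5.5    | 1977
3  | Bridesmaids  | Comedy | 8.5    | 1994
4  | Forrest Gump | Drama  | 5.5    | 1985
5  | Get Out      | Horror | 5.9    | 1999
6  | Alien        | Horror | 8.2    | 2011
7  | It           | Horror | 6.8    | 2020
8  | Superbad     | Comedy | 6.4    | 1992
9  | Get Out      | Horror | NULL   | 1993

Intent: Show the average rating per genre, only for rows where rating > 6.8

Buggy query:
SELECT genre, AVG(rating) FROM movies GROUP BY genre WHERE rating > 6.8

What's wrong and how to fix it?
Bug: WHERE cannot follow GROUP BY

Fix: Place WHERE between FROM and GROUP BY

Corrected query:
SELECT genre, AVG(rating) FROM movies WHERE rating > 6.8 GROUP BY genre

Result:
genre  | AVG(rating)
-------+------------
Comedy | 8.5        
Horror | 8.2        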